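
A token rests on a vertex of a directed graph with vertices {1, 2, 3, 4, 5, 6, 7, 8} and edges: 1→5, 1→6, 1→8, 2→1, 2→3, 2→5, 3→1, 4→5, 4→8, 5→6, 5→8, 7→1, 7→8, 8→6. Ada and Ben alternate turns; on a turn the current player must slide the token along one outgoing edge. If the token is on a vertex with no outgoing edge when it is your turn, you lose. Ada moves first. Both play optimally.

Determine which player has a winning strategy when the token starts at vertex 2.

Positions with no move are L. A position that does have a move is losing for the player to move precisely when every available move leads to a winning position for the opponent. Fill in the labels:
Every edge goes from a vertex to one that appears earlier in the order 6, 8, 5, 1, 4, 7, 3, 2, so processing vertices in that order labels each vertex after all of its successors.
6: no outgoing edge → L
8: can move to 6, which is L ⇒ W
5: can move to 6, which is L ⇒ W
1: can move to 6, which is L ⇒ W
4: moves to 5(W), 8(W); every one is W ⇒ L
7: moves to 1(W), 8(W); every one is W ⇒ L
3: the only move is to 1(W), a W ⇒ L
2: can move to 3, which is L ⇒ W
The starting position 2 is W: Ada should move to 3, handing over an L position.

Ada wins.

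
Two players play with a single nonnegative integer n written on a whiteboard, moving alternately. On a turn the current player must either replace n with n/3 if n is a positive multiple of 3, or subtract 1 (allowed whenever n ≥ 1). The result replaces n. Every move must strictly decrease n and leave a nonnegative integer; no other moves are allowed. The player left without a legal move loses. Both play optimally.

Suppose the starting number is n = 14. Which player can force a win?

The first player wins.

Use the standard recursion: the mover loses at a terminal position; elsewhere, the mover wins exactly when some move hands the opponent an L position.
n=0: no move → L
n=1: reaches L-position 0 → W
n=2: only reaches 1(W), which is W → L
n=3: reaches L-position 2 → W
n=4: only reaches 3(W), which is W → L
n=5: reaches L-position 4 → W
n=6: reaches L-position 2 → W
n=7: only reaches 6(W), which is W → L
n=8: reaches L-position 7 → W
n=9: only reaches 3(W), 8(W), all W → L
n=10: reaches L-position 9 → W
n=11: only reaches 10(W), which is W → L
n=12: reaches L-position 4 → W
n=13: only reaches 12(W), which is W → L
n=14: reaches L-position 13 → W
The starting position 14 is W: the player to move should move to 13, handing over an L position.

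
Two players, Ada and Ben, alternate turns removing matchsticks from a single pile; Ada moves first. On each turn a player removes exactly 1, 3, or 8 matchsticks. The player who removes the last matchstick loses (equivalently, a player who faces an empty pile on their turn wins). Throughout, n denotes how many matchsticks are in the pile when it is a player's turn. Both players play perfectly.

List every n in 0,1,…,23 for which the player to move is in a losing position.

Classify positions by backward induction: terminal positions (no move available) are W. From any other position, the mover wins iff some move reaches an L.
n=0: no move; the opponent has just taken the last matchstick and therefore loses → W
n=1: the only move is to 0(W), a W ⇒ L
n=2: can move to 1, which is L ⇒ W
n=3: moves to 2(W), 0(W); every one is W ⇒ L
n=4: can move to 3, which is L ⇒ W
n=5: moves to 4(W), 2(W); every one is W ⇒ L
n=6: can move to 5, which is L ⇒ W
n=7: moves to 6(W), 4(W); every one is W ⇒ L
n=8: can move to 7, which is L ⇒ W
n=9: can move to 1, which is L ⇒ W
n=10: can move to 7, which is L ⇒ W
n=11: can move to 3, which is L ⇒ W
n=12: moves to 11(W), 9(W), 4(W); every one is W ⇒ L
n=13: can move to 12, which is L ⇒ W
n=14: moves to 13(W), 11(W), 6(W); every one is W ⇒ L
n=15: can move to 14, which is L ⇒ W
n=16: moves to 15(W), 13(W), 8(W); every one is W ⇒ L
n=17: can move to 16, which is L ⇒ W
n=18: moves to 17(W), 15(W), 10(W); every one is W ⇒ L
n=19: can move to 18, which is L ⇒ W
n=20: can move to 12, which is L ⇒ W
n=21: can move to 18, which is L ⇒ W
n=22: can move to 14, which is L ⇒ W
n=23: moves to 22(W), 20(W), 15(W); every one is W ⇒ L
Reading off the rows marked L gives the requested list; there are 9 such values of n.

1, 3, 5, 7, 12, 14, 16, 18, 23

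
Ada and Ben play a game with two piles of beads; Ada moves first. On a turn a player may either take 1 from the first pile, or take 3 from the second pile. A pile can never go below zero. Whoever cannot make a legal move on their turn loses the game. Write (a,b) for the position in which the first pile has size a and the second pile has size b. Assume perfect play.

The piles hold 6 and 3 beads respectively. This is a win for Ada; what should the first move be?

Move to (5,3).

Compute win/loss labels from the base case upward. A position with no move is L. Any other position is W if it can reach an L in one move, else L.
No move ever increases a pile, so every position that can arise here has a ≤ 6 and b ≤ 3; it is enough to label the cells with 0 ≤ a ≤ 6 and 0 ≤ b ≤ 3.
Every move lowers a or b (never raises either), so fill the grid row by row in increasing a, and left to right within a row: each cell's successors are then already labelled.
      b=0  b=1  b=2  b=3
a=0:    L    L    L    W
a=1:    W    W    W    L
a=2:    L    L    L    W
a=3:    W    W    W    L
a=4:    L    L    L    W
a=5:    W    W    W    L
a=6:    L    L    L    W
Cells with no legal move (terminal, hence L): (0,0), (0,1), (0,2).
The remaining L cells, each justified by listing all of its moves:
(1,3): only reaches (0,3)(W), (1,0)(W), all W → L
(2,0): only reaches (1,0)(W), which is W → L
(2,1): only reaches (1,1)(W), which is W → L
(2,2): only reaches (1,2)(W), which is W → L
(3,3): only reaches (2,3)(W), (3,0)(W), all W → L
(4,0): only reaches (3,0)(W), which is W → L
(4,1): only reaches (3,1)(W), which is W → L
(4,2): only reaches (3,2)(W), which is W → L
(5,3): only reaches (4,3)(W), (5,0)(W), all W → L
(6,0): only reaches (5,0)(W), which is W → L
(6,1): only reaches (5,1)(W), which is W → L
(6,2): only reaches (5,2)(W), which is W → L
Every other cell has at least one move into one of the L cells above, so it is W.
From (6,3), the L positions reachable in one move are: (5,3), (6,0). Any move reaching one of these is winning.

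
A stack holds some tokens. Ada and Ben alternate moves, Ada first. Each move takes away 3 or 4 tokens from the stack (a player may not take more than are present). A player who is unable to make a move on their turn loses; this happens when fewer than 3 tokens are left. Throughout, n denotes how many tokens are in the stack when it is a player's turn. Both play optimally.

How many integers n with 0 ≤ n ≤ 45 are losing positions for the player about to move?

21

Use the standard recursion: the mover loses at a terminal position; elsewhere, the mover wins exactly when some move hands the opponent an L position.
n=0: no move → L
n=1: no move → L
n=2: no move → L
n=3: W (go to 0, an L position)
n=4: W (go to 1, an L position)
n=5: W (go to 2, an L position)
n=6: W (go to 2, an L position)
n=7: L (options 4(W), 3(W) are all W)
n=8: L (options 5(W), 4(W) are all W)
n=9: L (options 6(W), 5(W) are all W)
n=10: W (go to 7, an L position)
n=11: W (go to 8, an L position)
n=12: W (go to 9, an L position)
n=13: W (go to 9, an L position)
n=14: L (options 11(W), 10(W) are all W)
n=15: L (options 12(W), 11(W) are all W)
n=16: L (options 13(W), 12(W) are all W)
n=17: W (go to 14, an L position)
n=18: W (go to 15, an L position)
n=19: W (go to 16, an L position)
n=20: W (go to 16, an L position)
n=21: L (options 18(W), 17(W) are all W)
n=22: L (options 19(W), 18(W) are all W)
n=23: L (options 20(W), 19(W) are all W)
n=24: W (go to 21, an L position)
n=25: W (go to 22, an L position)
n=26: W (go to 23, an L position)
n=27: W (go to 23, an L position)
n=28: L (options 25(W), 24(W) are all W)
n=29: L (options 26(W), 25(W) are all W)
n=30: L (options 27(W), 26(W) are all W)
n=31: W (go to 28, an L position)
n=32: W (go to 29, an L position)
n=33: W (go to 30, an L position)
n=34: W (go to 30, an L position)
n=35: L (options 32(W), 31(W) are all W)
n=36: L (options 33(W), 32(W) are all W)
n=37: L (options 34(W), 33(W) are all W)
n=38: W (go to 35, an L position)
n=39: W (go to 36, an L position)
n=40: W (go to 37, an L position)
n=41: W (go to 37, an L position)
n=42: L (options 39(W), 38(W) are all W)
n=43: L (options 40(W), 39(W) are all W)
n=44: L (options 41(W), 40(W) are all W)
n=45: W (go to 42, an L position)
L entries with 0 ≤ n ≤ 45: n = 0, 1, 2, 7, 8, 9, 14, 15, 16, 21, 22, 23, 28, 29, 30, 35, 36, 37, 42, 43, 44; that makes 21.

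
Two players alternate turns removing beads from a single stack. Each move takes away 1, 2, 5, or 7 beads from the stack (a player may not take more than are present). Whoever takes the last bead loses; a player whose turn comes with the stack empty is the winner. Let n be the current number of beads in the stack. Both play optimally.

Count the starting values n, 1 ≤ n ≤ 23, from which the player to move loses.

Label each position W (a win for the player to move) or L (a loss). A position with no legal move is W; any other position is W exactly when some move reaches an L, and L when every move reaches a W.
n=0: no move; the opponent has just taken the last bead and therefore loses → W
n=1: only reaches 0(W), which is W → L
n=2: reaches L-position 1 → W
n=3: reaches L-position 1 → W
n=4: only reaches 3(W), 2(W), all W → L
n=5: reaches L-position 4 → W
n=6: reaches L-position 4 → W
n=7: only reaches 6(W), 5(W), 2(W), 0(W), all W → L
n=8: reaches L-position 7 → W
n=9: reaches L-position 7 → W
n=10: only reaches 9(W), 8(W), 5(W), 3(W), all W → L
n=11: reaches L-position 10 → W
n=12: reaches L-position 10 → W
n=13: only reaches 12(W), 11(W), 8(W), 6(W), all W → L
n=14: reaches L-position 13 → W
n=15: reaches L-position 13 → W
n=16: only reaches 15(W), 14(W), 11(W), 9(W), all W → L
n=17: reaches L-position 16 → W
n=18: reaches L-position 16 → W
n=19: only reaches 18(W), 17(W), 14(W), 12(W), all W → L
n=20: reaches L-position 19 → W
n=21: reaches L-position 19 → W
n=22: only reaches 21(W), 20(W), 17(W), 15(W), all W → L
n=23: reaches L-position 22 → W
L entries with 1 ≤ n ≤ 23 (the range starts at n=1): n = 1, 4, 7, 10, 13, 16, 19, 22; that makes 8.

8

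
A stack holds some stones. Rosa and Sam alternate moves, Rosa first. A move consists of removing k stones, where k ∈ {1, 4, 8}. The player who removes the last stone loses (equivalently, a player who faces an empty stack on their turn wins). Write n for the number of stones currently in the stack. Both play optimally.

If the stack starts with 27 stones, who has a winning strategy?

Work bottom-up. With no move the player to move wins. Otherwise the position is W if at least one move leads to an L position for the opponent, and L if every move leads to a W.
n=0: no move; the opponent has just taken the last stone and therefore loses → W
n=1: only reaches 0(W), which is W → L
n=2: reaches L-position 1 → W
n=3: only reaches 2(W), which is W → L
n=4: reaches L-position 3 → W
n=5: reaches L-position 1 → W
n=6: only reaches 5(W), 2(W), all W → L
n=7: reaches L-position 6 → W
n=8: only reaches 7(W), 4(W), 0(W), all W → L
n=9: reaches L-position 8 → W
n=10: reaches L-position 6 → W
n=11: reaches L-position 3 → W
n=12: reaches L-position 8 → W
n=13: only reaches 12(W), 9(W), 5(W), all W → L
n=14: reaches L-position 13 → W
n=15: only reaches 14(W), 11(W), 7(W), all W → L
n=16: reaches L-position 15 → W
n=17: reaches L-position 13 → W
n=18: only reaches 17(W), 14(W), 10(W), all W → L
n=19: reaches L-position 18 → W
n=20: only reaches 19(W), 16(W), 12(W), all W → L
n=21: reaches L-position 20 → W
n=22: reaches L-position 18 → W
n=23: reaches L-position 15 → W
n=24: reaches L-position 20 → W
n=25: only reaches 24(W), 21(W), 17(W), all W → L
n=26: reaches L-position 25 → W
n=27: only reaches 26(W), 23(W), 19(W), all W → L
Every move from 27 reaches a W position, so the mover loses.

Sam wins.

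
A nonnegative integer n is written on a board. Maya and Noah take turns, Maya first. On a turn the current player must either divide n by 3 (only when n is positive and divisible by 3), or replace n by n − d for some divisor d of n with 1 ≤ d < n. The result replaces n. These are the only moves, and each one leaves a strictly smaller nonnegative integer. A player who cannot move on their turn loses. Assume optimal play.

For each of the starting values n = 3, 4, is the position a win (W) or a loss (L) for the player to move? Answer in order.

3: W, 4: L

Compute win/loss labels from the base case upward. A position with no move is L. Any other position is W if it can reach an L in one move, else L.
n=0: no move → L
n=1: no move → L
n=2: W (go to 1, an L position)
n=3: W (go to 1, an L position)
n=4: L (options 2(W), 3(W) are all W)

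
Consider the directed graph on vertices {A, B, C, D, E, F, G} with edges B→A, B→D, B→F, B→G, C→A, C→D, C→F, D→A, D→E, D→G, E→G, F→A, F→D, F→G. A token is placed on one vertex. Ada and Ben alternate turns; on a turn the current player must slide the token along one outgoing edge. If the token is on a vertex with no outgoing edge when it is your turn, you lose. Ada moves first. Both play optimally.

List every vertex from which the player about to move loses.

A, G

Compute win/loss labels from the base case upward. A position with no move is L. Any other position is W if it can reach an L in one move, else L.
Every edge goes from a vertex to one that appears earlier in the order G, A, E, D, F, B, C, so processing vertices in that order labels each vertex after all of its successors.
G: no outgoing edge → L
A: no outgoing edge → L
E: W (go to G, an L position)
D: W (go to A, an L position)
F: W (go to A, an L position)
B: W (go to A, an L position)
C: W (go to A, an L position)
The losing starting vertices are exactly the entries labelled L in this table (2 of them).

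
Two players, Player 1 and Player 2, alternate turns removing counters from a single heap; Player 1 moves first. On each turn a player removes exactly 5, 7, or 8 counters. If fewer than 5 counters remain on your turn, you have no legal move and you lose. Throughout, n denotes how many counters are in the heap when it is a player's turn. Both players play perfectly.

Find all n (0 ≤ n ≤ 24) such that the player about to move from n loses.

0, 1, 2, 3, 4, 13, 14, 15, 16, 17

Compute win/loss labels from the base case upward. A position with no move is L. Any other position is W if it can reach an L in one move, else L.
n=0: no move → L
n=1: no move → L
n=2: no move → L
n=3: no move → L
n=4: no move → L
n=5: can move to 0, which is L ⇒ W
n=6: can move to 1, which is L ⇒ W
n=7: can move to 2, which is L ⇒ W
n=8: can move to 3, which is L ⇒ W
n=9: can move to 4, which is L ⇒ W
n=10: can move to 3, which is L ⇒ W
n=11: can move to 4, which is L ⇒ W
n=12: can move to 4, which is L ⇒ W
n=13: moves to 8(W), 6(W), 5(W); every one is W ⇒ L
n=14: moves to 9(W), 7(W), 6(W); every one is W ⇒ L
n=15: moves to 10(W), 8(W), 7(W); every one is W ⇒ L
n=16: moves to 11(W), 9(W), 8(W); every one is W ⇒ L
n=17: moves to 12(W), 10(W), 9(W); every one is W ⇒ L
n=18: can move to 13, which is L ⇒ W
n=19: can move to 14, which is L ⇒ W
n=20: can move to 15, which is L ⇒ W
n=21: can move to 16, which is L ⇒ W
n=22: can move to 17, which is L ⇒ W
n=23: can move to 16, which is L ⇒ W
n=24: can move to 17, which is L ⇒ W
The losing starting values of n are exactly the entries labelled L in this table (10 of them).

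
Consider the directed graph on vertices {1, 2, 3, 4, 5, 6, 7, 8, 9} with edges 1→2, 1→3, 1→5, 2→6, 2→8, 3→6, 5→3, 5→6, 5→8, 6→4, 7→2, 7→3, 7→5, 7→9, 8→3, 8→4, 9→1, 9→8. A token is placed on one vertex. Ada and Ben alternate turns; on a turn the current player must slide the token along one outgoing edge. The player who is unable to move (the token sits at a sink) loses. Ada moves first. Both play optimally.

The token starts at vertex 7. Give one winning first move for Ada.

Classify positions by backward induction: terminal positions (no move available) are L. From any other position, the mover wins iff some move reaches an L.
Every edge goes from a vertex to one that appears earlier in the order 4, 6, 3, 8, 2, 5, 1, 9, 7, so processing vertices in that order labels each vertex after all of its successors.
4: no outgoing edge → L
6: W (go to 4, an L position)
3: L (sole option 6(W) is W)
8: W (go to 3, an L position)
2: L (options 8(W), 6(W) are all W)
5: W (go to 3, an L position)
1: W (go to 2, an L position)
9: L (options 1(W), 8(W) are all W)
7: W (go to 9, an L position)
From 7, the L positions reachable in one move are: 9, 2, 3. Any move reaching one of these is winning.

Move to 9.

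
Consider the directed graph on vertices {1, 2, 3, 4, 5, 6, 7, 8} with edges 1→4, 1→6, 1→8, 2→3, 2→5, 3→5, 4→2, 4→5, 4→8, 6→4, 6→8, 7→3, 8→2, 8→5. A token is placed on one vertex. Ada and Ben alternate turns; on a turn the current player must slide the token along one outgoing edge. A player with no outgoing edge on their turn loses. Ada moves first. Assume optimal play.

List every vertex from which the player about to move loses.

Build the W/L table. Terminal = L. A non-terminal position is W if it has a move to some L; otherwise it is L.
Every edge goes from a vertex to one that appears earlier in the order 5, 3, 2, 7, 8, 4, 6, 1, so processing vertices in that order labels each vertex after all of its successors.
5: no outgoing edge → L
3: →5(L), so W
2: →5(L), so W
7: →3(W) only, which is W, so L
8: →5(L), so W
4: →5(L), so W
6: →4(W), 8(W) — all W, so L
1: →6(L), so W
The losing starting vertices are exactly the entries labelled L in this table (3 of them).

5, 6, 7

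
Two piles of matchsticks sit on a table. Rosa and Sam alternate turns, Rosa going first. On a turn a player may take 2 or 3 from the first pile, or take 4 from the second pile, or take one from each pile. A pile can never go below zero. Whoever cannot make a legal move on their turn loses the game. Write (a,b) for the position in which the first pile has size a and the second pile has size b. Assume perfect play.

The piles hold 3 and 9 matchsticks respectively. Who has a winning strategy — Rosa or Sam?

Rosa wins.

Use the standard recursion: the mover loses at a terminal position; elsewhere, the mover wins exactly when some move hands the opponent an L position.
No move ever increases a pile, so every position that can arise here has a ≤ 3 and b ≤ 9; it is enough to label the cells with 0 ≤ a ≤ 3 and 0 ≤ b ≤ 9.
Every move lowers a or b (never raises either), so fill the grid row by row in increasing a, and left to right within a row: each cell's successors are then already labelled.
      b=0  b=1  b=2  b=3  b=4  b=5  b=6  b=7  b=8  b=9
a=0:    L    L    L    L    W    W    W    W    L    L
a=1:    L    W    W    W    W    L    L    L    L    W
a=2:    W    W    W    W    L    L    W    W    W    W
a=3:    W    W    W    W    L    W    W    W    W    W
Cells with no legal move (terminal, hence L): (0,0), (0,1), (0,2), (0,3), (1,0).
The remaining L cells, each justified by listing all of its moves:
(0,8): →(0,4)(W) only, which is W, so L
(0,9): →(0,5)(W) only, which is W, so L
(1,5): →(1,1)(W), (0,4)(W) — all W, so L
(1,6): →(1,2)(W), (0,5)(W) — all W, so L
(1,7): →(1,3)(W), (0,6)(W) — all W, so L
(1,8): →(1,4)(W), (0,7)(W) — all W, so L
(2,4): →(0,4)(W), (2,0)(W), (1,3)(W) — all W, so L
(2,5): →(0,5)(W), (2,1)(W), (1,4)(W) — all W, so L
(3,4): →(1,4)(W), (0,4)(W), (3,0)(W), (2,3)(W) — all W, so L
Every other cell has at least one move into one of the L cells above, so it is W.
From (3,9) Rosa can move to (0,9), reaching an L position.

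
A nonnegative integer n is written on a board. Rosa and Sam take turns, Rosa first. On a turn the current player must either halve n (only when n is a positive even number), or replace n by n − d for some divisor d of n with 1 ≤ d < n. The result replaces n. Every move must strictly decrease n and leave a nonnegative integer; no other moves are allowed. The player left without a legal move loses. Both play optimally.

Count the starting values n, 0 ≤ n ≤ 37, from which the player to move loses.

20

Classify positions by backward induction: terminal positions (no move available) are L. From any other position, the mover wins iff some move reaches an L.
n=0: no move → L
n=1: no move → L
n=2: can move to 1, which is L ⇒ W
n=3: the only move is to 2(W), a W ⇒ L
n=4: can move to 3, which is L ⇒ W
n=5: the only move is to 4(W), a W ⇒ L
n=6: can move to 3, which is L ⇒ W
n=7: the only move is to 6(W), a W ⇒ L
n=8: can move to 7, which is L ⇒ W
n=9: moves to 6(W), 8(W); every one is W ⇒ L
n=10: can move to 5, which is L ⇒ W
n=11: the only move is to 10(W), a W ⇒ L
n=12: can move to 9, which is L ⇒ W
n=13: the only move is to 12(W), a W ⇒ L
n=14: can move to 7, which is L ⇒ W
n=15: moves to 10(W), 12(W), 14(W); every one is W ⇒ L
n=16: can move to 15, which is L ⇒ W
n=17: the only move is to 16(W), a W ⇒ L
n=18: can move to 9, which is L ⇒ W
n=19: the only move is to 18(W), a W ⇒ L
n=20: can move to 15, which is L ⇒ W
n=21: moves to 14(W), 18(W), 20(W); every one is W ⇒ L
n=22: can move to 11, which is L ⇒ W
n=23: the only move is to 22(W), a W ⇒ L
n=24: can move to 21, which is L ⇒ W
n=25: moves to 20(W), 24(W); every one is W ⇒ L
n=26: can move to 13, which is L ⇒ W
n=27: moves to 18(W), 24(W), 26(W); every one is W ⇒ L
n=28: can move to 21, which is L ⇒ W
n=29: the only move is to 28(W), a W ⇒ L
n=30: can move to 15, which is L ⇒ W
n=31: the only move is to 30(W), a W ⇒ L
n=32: can move to 31, which is L ⇒ W
n=33: moves to 22(W), 30(W), 32(W); every one is W ⇒ L
n=34: can move to 17, which is L ⇒ W
n=35: moves to 28(W), 30(W), 34(W); every one is W ⇒ L
n=36: can move to 27, which is L ⇒ W
n=37: the only move is to 36(W), a W ⇒ L
L entries with 0 ≤ n ≤ 37: n = 0, 1, 3, 5, 7, 9, 11, 13, 15, 17, 19, 21, 23, 25, 27, 29, 31, 33, 35, 37; that makes 20.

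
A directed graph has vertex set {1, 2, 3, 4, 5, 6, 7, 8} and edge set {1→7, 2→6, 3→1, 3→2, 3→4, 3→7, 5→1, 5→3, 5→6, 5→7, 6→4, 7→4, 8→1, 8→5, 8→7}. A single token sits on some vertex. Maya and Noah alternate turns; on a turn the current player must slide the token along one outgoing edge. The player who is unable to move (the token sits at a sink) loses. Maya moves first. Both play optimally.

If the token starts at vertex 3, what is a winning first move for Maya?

Move to 1.

Compute win/loss labels from the base case upward. A position with no move is L. Any other position is W if it can reach an L in one move, else L.
Every edge goes from a vertex to one that appears earlier in the order 4, 6, 2, 7, 1, 3, 5, 8, so processing vertices in that order labels each vertex after all of its successors.
4: no outgoing edge → L
6: W (go to 4, an L position)
2: L (sole option 6(W) is W)
7: W (go to 4, an L position)
1: L (sole option 7(W) is W)
3: W (go to 1, an L position)
5: W (go to 1, an L position)
8: W (go to 1, an L position)
From 3, the L positions reachable in one move are: 1, 2, 4. Any move reaching one of these is winning.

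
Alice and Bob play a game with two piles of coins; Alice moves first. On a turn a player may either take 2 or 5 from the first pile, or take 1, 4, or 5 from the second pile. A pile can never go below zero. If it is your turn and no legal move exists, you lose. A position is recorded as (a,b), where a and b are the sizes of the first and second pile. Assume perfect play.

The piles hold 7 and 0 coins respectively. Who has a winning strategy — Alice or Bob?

Bob wins.

Label each position W (a win for the player to move) or L (a loss). A position with no legal move is L; any other position is W exactly when some move reaches an L, and L when every move reaches a W.
No move ever increases a pile, so every position that can arise here has a ≤ 7 and b ≤ 0; it is enough to label the cells with 0 ≤ a ≤ 7 and 0 ≤ b ≤ 0.
Every move lowers a or b (never raises either), so fill the grid row by row in increasing a, and left to right within a row: each cell's successors are then already labelled.
      b=0
a=0:    L
a=1:    L
a=2:    W
a=3:    W
a=4:    L
a=5:    W
a=6:    W
a=7:    L
Cells with no legal move (terminal, hence L): (0,0), (1,0).
The remaining L cells, each justified by listing all of its moves:
(4,0): →(2,0)(W) only, which is W, so L
(7,0): →(5,0)(W), (2,0)(W) — all W, so L
Every other cell has at least one move into one of the L cells above, so it is W.
Every move from (7,0) reaches a W position, so the mover loses.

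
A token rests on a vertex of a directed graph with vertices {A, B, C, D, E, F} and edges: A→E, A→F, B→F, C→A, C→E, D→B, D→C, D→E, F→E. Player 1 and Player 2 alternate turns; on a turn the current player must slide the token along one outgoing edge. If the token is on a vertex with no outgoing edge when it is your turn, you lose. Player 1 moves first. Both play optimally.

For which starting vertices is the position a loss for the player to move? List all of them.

Build the W/L table. Terminal = L. A non-terminal position is W if it has a move to some L; otherwise it is L.
Every edge goes from a vertex to one that appears earlier in the order E, F, B, A, C, D, so processing vertices in that order labels each vertex after all of its successors.
E: no outgoing edge → L
F: can move to E, which is L ⇒ W
B: the only move is to F(W), a W ⇒ L
A: can move to E, which is L ⇒ W
C: can move to E, which is L ⇒ W
D: can move to B, which is L ⇒ W
Reading off the rows marked L gives the requested list; there are 2 such vertices.

B, E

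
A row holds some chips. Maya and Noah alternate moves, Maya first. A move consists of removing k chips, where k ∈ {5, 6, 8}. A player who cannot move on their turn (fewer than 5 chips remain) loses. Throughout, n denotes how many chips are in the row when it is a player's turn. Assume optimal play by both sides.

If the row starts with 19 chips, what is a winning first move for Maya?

Classify positions by backward induction: terminal positions (no move available) are L. From any other position, the mover wins iff some move reaches an L.
n=0: no move → L
n=1: no move → L
n=2: no move → L
n=3: no move → L
n=4: no move → L
n=5: →0(L), so W
n=6: →1(L), so W
n=7: →2(L), so W
n=8: →3(L), so W
n=9: →4(L), so W
n=10: →4(L), so W
n=11: →3(L), so W
n=12: →4(L), so W
n=13: →8(W), 7(W), 5(W) — all W, so L
n=14: →9(W), 8(W), 6(W) — all W, so L
n=15: →10(W), 9(W), 7(W) — all W, so L
n=16: →11(W), 10(W), 8(W) — all W, so L
n=17: →12(W), 11(W), 9(W) — all W, so L
n=18: →13(L), so W
n=19: →14(L), so W
From 19, the L positions reachable in one move are: 14, 13. Any move reaching one of these is winning.

Remove 5, leaving 14.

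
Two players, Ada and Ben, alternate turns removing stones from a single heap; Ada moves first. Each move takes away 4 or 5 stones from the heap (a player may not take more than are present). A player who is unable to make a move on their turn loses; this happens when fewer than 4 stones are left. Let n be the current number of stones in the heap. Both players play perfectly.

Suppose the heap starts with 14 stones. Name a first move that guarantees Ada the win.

Remove 4, leaving 10.

Work bottom-up. With no move the player to move loses. Otherwise the position is W if at least one move leads to an L position for the opponent, and L if every move leads to a W.
n=0: no move → L
n=1: no move → L
n=2: no move → L
n=3: no move → L
n=4: can move to 0, which is L ⇒ W
n=5: can move to 1, which is L ⇒ W
n=6: can move to 2, which is L ⇒ W
n=7: can move to 3, which is L ⇒ W
n=8: can move to 3, which is L ⇒ W
n=9: moves to 5(W), 4(W); every one is W ⇒ L
n=10: moves to 6(W), 5(W); every one is W ⇒ L
n=11: moves to 7(W), 6(W); every one is W ⇒ L
n=12: moves to 8(W), 7(W); every one is W ⇒ L
n=13: can move to 9, which is L ⇒ W
n=14: can move to 10, which is L ⇒ W
From 14, the L positions reachable in one move are: 10, 9. Any move reaching one of these is winning.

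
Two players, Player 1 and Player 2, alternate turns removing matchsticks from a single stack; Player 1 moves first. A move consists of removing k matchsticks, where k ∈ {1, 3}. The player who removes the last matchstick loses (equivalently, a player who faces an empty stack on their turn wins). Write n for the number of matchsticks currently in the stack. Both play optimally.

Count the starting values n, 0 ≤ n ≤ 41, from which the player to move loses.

Build the W/L table. Terminal = W. A non-terminal position is W if it has a move to some L; otherwise it is L.
n=0: no move; the opponent has just taken the last matchstick and therefore loses → W
n=1: the only move is to 0(W), a W ⇒ L
n=2: can move to 1, which is L ⇒ W
n=3: moves to 2(W), 0(W); every one is W ⇒ L
n=4: can move to 3, which is L ⇒ W
n=5: moves to 4(W), 2(W); every one is W ⇒ L
n=6: can move to 5, which is L ⇒ W
n=7: moves to 6(W), 4(W); every one is W ⇒ L
n=8: can move to 7, which is L ⇒ W
n=9: moves to 8(W), 6(W); every one is W ⇒ L
n=10: can move to 9, which is L ⇒ W
n=11: moves to 10(W), 8(W); every one is W ⇒ L
n=12: can move to 11, which is L ⇒ W
n=13: moves to 12(W), 10(W); every one is W ⇒ L
n=14: can move to 13, which is L ⇒ W
n=15: moves to 14(W), 12(W); every one is W ⇒ L
n=16: can move to 15, which is L ⇒ W
n=17: moves to 16(W), 14(W); every one is W ⇒ L
n=18: can move to 17, which is L ⇒ W
n=19: moves to 18(W), 16(W); every one is W ⇒ L
n=20: can move to 19, which is L ⇒ W
n=21: moves to 20(W), 18(W); every one is W ⇒ L
n=22: can move to 21, which is L ⇒ W
n=23: moves to 22(W), 20(W); every one is W ⇒ L
n=24: can move to 23, which is L ⇒ W
n=25: moves to 24(W), 22(W); every one is W ⇒ L
n=26: can move to 25, which is L ⇒ W
n=27: moves to 26(W), 24(W); every one is W ⇒ L
n=28: can move to 27, which is L ⇒ W
n=29: moves to 28(W), 26(W); every one is W ⇒ L
n=30: can move to 29, which is L ⇒ W
n=31: moves to 30(W), 28(W); every one is W ⇒ L
n=32: can move to 31, which is L ⇒ W
n=33: moves to 32(W), 30(W); every one is W ⇒ L
n=34: can move to 33, which is L ⇒ W
n=35: moves to 34(W), 32(W); every one is W ⇒ L
n=36: can move to 35, which is L ⇒ W
n=37: moves to 36(W), 34(W); every one is W ⇒ L
n=38: can move to 37, which is L ⇒ W
n=39: moves to 38(W), 36(W); every one is W ⇒ L
n=40: can move to 39, which is L ⇒ W
n=41: moves to 40(W), 38(W); every one is W ⇒ L
L entries with 0 ≤ n ≤ 41: n = 1, 3, 5, 7, 9, 11, 13, 15, 17, 19, 21, 23, 25, 27, 29, 31, 33, 35, 37, 39, 41; that makes 21.

21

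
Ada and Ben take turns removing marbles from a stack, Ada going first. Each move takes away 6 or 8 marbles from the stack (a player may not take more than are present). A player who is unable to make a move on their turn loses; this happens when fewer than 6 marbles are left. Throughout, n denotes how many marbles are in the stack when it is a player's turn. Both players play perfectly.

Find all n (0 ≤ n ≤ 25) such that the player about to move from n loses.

Compute win/loss labels from the base case upward. A position with no move is L. Any other position is W if it can reach an L in one move, else L.
n=0: no move → L
n=1: no move → L
n=2: no move → L
n=3: no move → L
n=4: no move → L
n=5: no move → L
n=6: →0(L), so W
n=7: →1(L), so W
n=8: →2(L), so W
n=9: →3(L), so W
n=10: →4(L), so W
n=11: →5(L), so W
n=12: →4(L), so W
n=13: →5(L), so W
n=14: →8(W), 6(W) — all W, so L
n=15: →9(W), 7(W) — all W, so L
n=16: →10(W), 8(W) — all W, so L
n=17: →11(W), 9(W) — all W, so L
n=18: →12(W), 10(W) — all W, so L
n=19: →13(W), 11(W) — all W, so L
n=20: →14(L), so W
n=21: →15(L), so W
n=22: →16(L), so W
n=23: →17(L), so W
n=24: →18(L), so W
n=25: →19(L), so W
The losing starting values of n are exactly the entries labelled L in this table (12 of them).

0, 1, 2, 3, 4, 5, 14, 15, 16, 17, 18, 19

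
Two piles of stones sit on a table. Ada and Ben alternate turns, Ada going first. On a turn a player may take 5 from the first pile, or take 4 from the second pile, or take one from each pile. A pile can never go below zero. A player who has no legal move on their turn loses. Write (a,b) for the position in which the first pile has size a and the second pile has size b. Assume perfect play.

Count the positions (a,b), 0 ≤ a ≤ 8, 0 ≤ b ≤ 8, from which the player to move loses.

38

Work bottom-up. With no move the player to move loses. Otherwise the position is W if at least one move leads to an L position for the opponent, and L if every move leads to a W.
Every move lowers a or b (never raises either), so fill the grid row by row in increasing a, and left to right within a row: each cell's successors are then already labelled.
      b=0  b=1  b=2  b=3  b=4  b=5  b=6  b=7  b=8
a=0:    L    L    L    L    W    W    W    W    L
a=1:    L    W    W    W    W    L    L    L    L
a=2:    L    W    L    L    W    L    W    W    W
a=3:    L    W    L    W    W    L    W    L    L
a=4:    L    W    L    W    W    L    W    L    W
a=5:    W    W    W    W    L    L    W    L    W
a=6:    W    L    L    L    L    W    W    W    W
a=7:    W    L    W    W    W    W    L    L    L
a=8:    W    L    W    L    L    W    L    W    W
Cells with no legal move (terminal, hence L): (0,0), (0,1), (0,2), (0,3), (1,0), (2,0), (3,0), (4,0).
The remaining L cells, each justified by listing all of its moves:
(0,8): L (sole option (0,4)(W) is W)
(1,5): L (options (1,1)(W), (0,4)(W) are all W)
(1,6): L (options (1,2)(W), (0,5)(W) are all W)
(1,7): L (options (1,3)(W), (0,6)(W) are all W)
(1,8): L (options (1,4)(W), (0,7)(W) are all W)
(2,2): L (sole option (1,1)(W) is W)
(2,3): L (sole option (1,2)(W) is W)
(2,5): L (options (2,1)(W), (1,4)(W) are all W)
(3,2): L (sole option (2,1)(W) is W)
(3,5): L (options (3,1)(W), (2,4)(W) are all W)
(3,7): L (options (3,3)(W), (2,6)(W) are all W)
(3,8): L (options (3,4)(W), (2,7)(W) are all W)
(4,2): L (sole option (3,1)(W) is W)
(4,5): L (options (4,1)(W), (3,4)(W) are all W)
(4,7): L (options (4,3)(W), (3,6)(W) are all W)
(5,4): L (options (0,4)(W), (5,0)(W), (4,3)(W) are all W)
(5,5): L (options (0,5)(W), (5,1)(W), (4,4)(W) are all W)
(5,7): L (options (0,7)(W), (5,3)(W), (4,6)(W) are all W)
(6,1): L (options (1,1)(W), (5,0)(W) are all W)
(6,2): L (options (1,2)(W), (5,1)(W) are all W)
(6,3): L (options (1,3)(W), (5,2)(W) are all W)
(6,4): L (options (1,4)(W), (6,0)(W), (5,3)(W) are all W)
(7,1): L (options (2,1)(W), (6,0)(W) are all W)
(7,6): L (options (2,6)(W), (7,2)(W), (6,5)(W) are all W)
(7,7): L (options (2,7)(W), (7,3)(W), (6,6)(W) are all W)
(7,8): L (options (2,8)(W), (7,4)(W), (6,7)(W) are all W)
(8,1): L (options (3,1)(W), (7,0)(W) are all W)
(8,3): L (options (3,3)(W), (7,2)(W) are all W)
(8,4): L (options (3,4)(W), (8,0)(W), (7,3)(W) are all W)
(8,6): L (options (3,6)(W), (8,2)(W), (7,5)(W) are all W)
Every other cell has at least one move into one of the L cells above, so it is W.
L cells per row: a=0: 5, a=1: 5, a=2: 4, a=3: 5, a=4: 4, a=5: 3, a=6: 4, a=7: 4, a=8: 4; total 38.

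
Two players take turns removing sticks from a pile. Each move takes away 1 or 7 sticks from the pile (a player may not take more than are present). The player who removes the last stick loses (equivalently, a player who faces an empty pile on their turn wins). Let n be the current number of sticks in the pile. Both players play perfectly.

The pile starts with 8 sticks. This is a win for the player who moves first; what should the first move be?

Positions with no move are W. A position that does have a move is losing for the player to move precisely when every available move leads to a winning position for the opponent. Fill in the labels:
n=0: no move; the opponent has just taken the last stick and therefore loses → W
n=1: →0(W) only, which is W, so L
n=2: →1(L), so W
n=3: →2(W) only, which is W, so L
n=4: →3(L), so W
n=5: →4(W) only, which is W, so L
n=6: →5(L), so W
n=7: →6(W), 0(W) — all W, so L
n=8: →7(L), so W
From 8, the L positions reachable in one move are: 7, 1. Any move reaching one of these is winning.

Remove 1, leaving 7.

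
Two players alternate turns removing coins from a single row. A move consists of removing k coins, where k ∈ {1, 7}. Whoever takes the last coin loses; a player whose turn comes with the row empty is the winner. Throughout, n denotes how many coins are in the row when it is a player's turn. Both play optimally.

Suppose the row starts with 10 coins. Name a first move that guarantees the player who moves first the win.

Positions with no move are W. A position that does have a move is losing for the player to move precisely when every available move leads to a winning position for the opponent. Fill in the labels:
n=0: no move; the opponent has just taken the last coin and therefore loses → W
n=1: only reaches 0(W), which is W → L
n=2: reaches L-position 1 → W
n=3: only reaches 2(W), which is W → L
n=4: reaches L-position 3 → W
n=5: only reaches 4(W), which is W → L
n=6: reaches L-position 5 → W
n=7: only reaches 6(W), 0(W), all W → L
n=8: reaches L-position 7 → W
n=9: only reaches 8(W), 2(W), all W → L
n=10: reaches L-position 9 → W
From 10, the L positions reachable in one move are: 9, 3. Any move reaching one of these is winning.

Remove 1, leaving 9.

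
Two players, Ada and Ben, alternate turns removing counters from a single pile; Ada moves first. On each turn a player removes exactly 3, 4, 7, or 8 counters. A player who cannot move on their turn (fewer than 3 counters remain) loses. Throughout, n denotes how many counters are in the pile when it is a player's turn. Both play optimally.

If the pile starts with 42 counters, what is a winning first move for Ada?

Remove 7, leaving 35.

Positions with no move are L. A position that does have a move is losing for the player to move precisely when every available move leads to a winning position for the opponent. Fill in the labels:
n=0: no move → L
n=1: no move → L
n=2: no move → L
n=3: reaches L-position 0 → W
n=4: reaches L-position 1 → W
n=5: reaches L-position 2 → W
n=6: reaches L-position 2 → W
n=7: reaches L-position 0 → W
n=8: reaches L-position 1 → W
n=9: reaches L-position 2 → W
n=10: reaches L-position 2 → W
n=11: only reaches 8(W), 7(W), 4(W), 3(W), all W → L
n=12: only reaches 9(W), 8(W), 5(W), 4(W), all W → L
n=13: only reaches 10(W), 9(W), 6(W), 5(W), all W → L
n=14: reaches L-position 11 → W
n=15: reaches L-position 12 → W
n=16: reaches L-position 13 → W
n=17: reaches L-position 13 → W
n=18: reaches L-position 11 → W
n=19: reaches L-position 12 → W
n=20: reaches L-position 13 → W
n=21: reaches L-position 13 → W
n=22: only reaches 19(W), 18(W), 15(W), 14(W), all W → L
n=23: only reaches 20(W), 19(W), 16(W), 15(W), all W → L
n=24: only reaches 21(W), 20(W), 17(W), 16(W), all W → L
n=25: reaches L-position 22 → W
n=26: reaches L-position 23 → W
n=27: reaches L-position 24 → W
n=28: reaches L-position 24 → W
n=29: reaches L-position 22 → W
n=30: reaches L-position 23 → W
n=31: reaches L-position 24 → W
n=32: reaches L-position 24 → W
n=33: only reaches 30(W), 29(W), 26(W), 25(W), all W → L
n=34: only reaches 31(W), 30(W), 27(W), 26(W), all W → L
n=35: only reaches 32(W), 31(W), 28(W), 27(W), all W → L
n=36: reaches L-position 33 → W
n=37: reaches L-position 34 → W
n=38: reaches L-position 35 → W
n=39: reaches L-position 35 → W
n=40: reaches L-position 33 → W
n=41: reaches L-position 34 → W
n=42: reaches L-position 35 → W
From 42, the L positions reachable in one move are: 35, 34. Any move reaching one of these is winning.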